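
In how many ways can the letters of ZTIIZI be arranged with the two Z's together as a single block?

20

Treat the 2 copies of Z as a single block. The multiset to arrange is then {ZZ, I, I, I, T}, 5 items in all.
That gives (5)!/(3!) = 20 arrangements.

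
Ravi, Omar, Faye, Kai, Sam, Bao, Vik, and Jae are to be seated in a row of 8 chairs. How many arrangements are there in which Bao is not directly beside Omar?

There are 8! = 40320 arrangements in all. If Bao and Omar are adjacent, merging them into one block gives 2·(7)! = 10080 arrangements.
Complementary counting: 40320 − 10080 = 30240.

30240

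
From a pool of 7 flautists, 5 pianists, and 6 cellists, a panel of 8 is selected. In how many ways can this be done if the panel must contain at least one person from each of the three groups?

41811

With no constraint there are C(18,8) = 43758 possible selections.
Subtract selections that omit an entire group: no flautists → C(11,8) = 165; no pianists → C(13,8) = 1287; no cellists → C(12,8) = 495.
Add back selections omitting two groups (i.e. drawn from a single group): C(7,8) + C(5,8) + C(6,8) = 0.
By inclusion–exclusion: 43758 − 1947 + 0 = 41811.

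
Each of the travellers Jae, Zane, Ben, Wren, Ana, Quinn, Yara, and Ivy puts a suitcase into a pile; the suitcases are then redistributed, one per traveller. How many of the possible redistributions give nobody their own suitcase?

This is the derangement count D_8: permutations of 8 items with no fixed point.
By inclusion–exclusion this is Σ_{j=0}^{8} (−1)^j C(8,j)·(8−j)!.
Computing: 40320 − 40320 + 20160 − 6720 + 1680 − 336 + 56 − 8 + 1 = 14833.

14833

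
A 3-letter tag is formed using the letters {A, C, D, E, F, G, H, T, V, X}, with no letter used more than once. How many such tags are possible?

720

With no repetition, fill the 3 letters in order: 10 choices, then 9, down to 8.
10 × 9 × 8 = 720.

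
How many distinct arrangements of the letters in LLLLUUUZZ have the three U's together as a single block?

105

Treat the 3 copies of U as a single block. The multiset to arrange is then {UUU, L, L, L, L, Z, Z}, 7 items in all.
That gives (7)!/(4!·2!) = 105 arrangements.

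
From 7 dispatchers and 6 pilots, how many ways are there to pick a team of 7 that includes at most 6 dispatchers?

1715

Split by how many dispatchers are chosen (0 through 6).
Sum: C(7,0)·C(6,7) + C(7,1)·C(6,6) + C(7,2)·C(6,5) + C(7,3)·C(6,4) + C(7,4)·C(6,3) + C(7,5)·C(6,2) + C(7,6)·C(6,1) = 0 + 7 + 126 + 525 + 700 + 315 + 42 = 1715.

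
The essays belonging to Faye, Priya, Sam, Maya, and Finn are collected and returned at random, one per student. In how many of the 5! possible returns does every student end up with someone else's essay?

Let Aᵢ be the assignments in which student i gets their own essay. We want the size of the complement of A₁∪…∪A_5.
By inclusion–exclusion this is Σ_{j=0}^{5} (−1)^j C(5,j)·(5−j)!.
Computing: 120 − 120 + 60 − 20 + 5 − 1 = 44.

44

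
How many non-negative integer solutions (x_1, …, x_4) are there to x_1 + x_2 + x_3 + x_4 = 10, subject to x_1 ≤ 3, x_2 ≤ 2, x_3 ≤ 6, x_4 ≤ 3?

29

Without the upper bounds there are C(13,3) = 286 ways to split 10 among 4 variables.
Subtract solutions that violate a single cap (substitute x_i' = x_i − (cap_i+1)): x_1 ≥ 4 gives C(9,3) = 84; x_2 ≥ 3 gives C(10,3) = 120; x_3 ≥ 7 gives C(6,3) = 20; x_4 ≥ 4 gives C(9,3) = 84. Together 308.
Add back pairs where two caps are both exceeded: 20 + 0 + 10 + 1 + 20 + 0 = 51.
By inclusion–exclusion the count is 286 − 308 + 51 = 29.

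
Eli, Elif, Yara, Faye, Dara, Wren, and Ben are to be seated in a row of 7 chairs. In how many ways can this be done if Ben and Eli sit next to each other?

1440

Treat {Ben, Eli} as a single unit. There are 6 units to order, and the pair itself can be ordered 2 ways.
So the count is 2·(6)! = 1440.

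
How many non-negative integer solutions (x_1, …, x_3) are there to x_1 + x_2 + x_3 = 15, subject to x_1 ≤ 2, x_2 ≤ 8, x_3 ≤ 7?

By stars and bars, unrestricted non-negative solutions to x_1+…+x_3 = 15 number C(15+2,2) = 136.
Subtract solutions that violate a single cap (substitute x_i' = x_i − (cap_i+1)): x_1 ≥ 3 gives C(14,2) = 91; x_2 ≥ 9 gives C(8,2) = 28; x_3 ≥ 8 gives C(9,2) = 36. Together 155.
Add back pairs where two caps are both exceeded: 10 + 15 + 0 = 25.
By inclusion–exclusion the count is 136 − 155 + 25 = 6.

6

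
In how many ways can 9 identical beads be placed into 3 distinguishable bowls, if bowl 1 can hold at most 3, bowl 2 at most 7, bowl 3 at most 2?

9

By stars and bars, unrestricted non-negative solutions to x_1+…+x_3 = 9 number C(9+2,2) = 55.
Subtract solutions that violate a single cap (substitute x_i' = x_i − (cap_i+1)): x_1 ≥ 4 gives C(7,2) = 21; x_2 ≥ 8 gives C(3,2) = 3; x_3 ≥ 3 gives C(8,2) = 28. Together 52.
Add back pairs where two caps are both exceeded: 0 + 6 + 0 = 6.
By inclusion–exclusion the count is 55 − 52 + 6 = 9.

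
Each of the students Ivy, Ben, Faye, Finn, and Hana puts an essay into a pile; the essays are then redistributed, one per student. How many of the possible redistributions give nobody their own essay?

44

Let Aᵢ be the assignments in which student i gets their own essay. We want the size of the complement of A₁∪…∪A_5.
By inclusion–exclusion this is Σ_{j=0}^{5} (−1)^j C(5,j)·(5−j)!.
Computing: 120 − 120 + 60 − 20 + 5 − 1 = 44.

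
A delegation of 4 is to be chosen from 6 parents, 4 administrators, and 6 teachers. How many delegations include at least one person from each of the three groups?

Total 4-person selections from all 16: C(16,4) = 1820.
Subtract selections that omit an entire group: no parents → C(10,4) = 210; no administrators → C(12,4) = 495; no teachers → C(10,4) = 210.
Add back selections omitting two groups (i.e. drawn from a single group): C(6,4) + C(4,4) + C(6,4) = 31.
By inclusion–exclusion: 1820 − 915 + 31 = 936.

936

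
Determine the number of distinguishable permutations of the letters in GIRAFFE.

2520

GIRAFFE has 7 letters with F appearing twice.
Dividing 7! = 5040 by 2! = 2 for the repeated letters gives 2520.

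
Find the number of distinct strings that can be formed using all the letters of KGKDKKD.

KGKDKKD has 7 letters with D appearing twice and K appearing 4 times.
The number of distinct arrangements is 7!/(4!·2!) = 5040/48 = 105.

105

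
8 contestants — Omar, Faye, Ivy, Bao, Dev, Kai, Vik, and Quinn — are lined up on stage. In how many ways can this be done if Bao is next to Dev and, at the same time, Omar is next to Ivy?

Treat {Bao,Dev} as one block (2 orders) and {Omar,Ivy} as another (2 orders).
That leaves 6 units to arrange: 2 × 2 × 6! = 4 × 720 = 2880.

2880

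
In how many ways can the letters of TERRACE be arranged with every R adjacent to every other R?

360

Treat the 2 copies of R as a single block. The multiset to arrange is then {RR, A, C, E, E, T}, 6 items in all.
That gives (6)!/(2!) = 360 arrangements.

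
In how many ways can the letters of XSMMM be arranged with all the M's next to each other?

6

Treat the 3 copies of M as a single block. The multiset to arrange is then {MMM, S, X}, 3 items in all.
All 3 items are distinct, so there are (3)! = 6 arrangements.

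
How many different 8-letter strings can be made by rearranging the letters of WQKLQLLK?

1680

The 8 letters of WQKLQLLK have repeats: K appearing twice, L appearing 3 times, and Q appearing twice.
Dividing 8! = 40320 by 3!·2!·2! = 24 for the repeated letters gives 1680.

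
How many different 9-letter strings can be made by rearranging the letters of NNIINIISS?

Letter multiplicities in NNIINIISS: I×4, N×3, S×2.
Dividing 9! = 362880 by 4!·3!·2! = 288 for the repeated letters gives 1260.

1260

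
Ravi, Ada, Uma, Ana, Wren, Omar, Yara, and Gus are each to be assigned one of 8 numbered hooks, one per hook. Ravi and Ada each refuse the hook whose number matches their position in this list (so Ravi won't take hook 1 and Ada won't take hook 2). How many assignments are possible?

Let Aᵢ (for i ∈ {1, 2}) be the placements that put person i in their forbidden hook. Any j of these fix j positions, leaving (8−j)! ways to fill the rest, and there are C(2,j) ways to pick which j.
By inclusion–exclusion, the number of valid placements is Σ_{j=0}^{2} (−1)^j C(2,j)·(8−j)!.
Computing: 40320 − 10080 + 720 = 30960.

30960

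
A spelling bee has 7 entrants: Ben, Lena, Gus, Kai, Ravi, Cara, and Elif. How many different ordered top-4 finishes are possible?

There are 7 choices for 1st place, 6 for 2nd, and so on down to 4 for position 4.
That gives 7 × 6 × 5 × 4 = 840.

840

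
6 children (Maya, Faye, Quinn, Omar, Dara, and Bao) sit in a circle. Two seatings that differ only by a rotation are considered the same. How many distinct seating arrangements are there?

Fix one person's seat to break rotational symmetry; the remaining 5 people can be arranged in (5)! = 120 ways.

120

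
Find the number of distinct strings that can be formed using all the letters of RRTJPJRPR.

3780

The 9 letters of RRTJPJRPR have repeats: J appearing twice, P appearing twice, and R appearing 4 times.
The number of distinct arrangements is 9!/(4!·2!·2!) = 362880/96 = 3780.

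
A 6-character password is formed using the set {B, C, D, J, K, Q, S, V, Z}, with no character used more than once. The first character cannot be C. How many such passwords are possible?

The first character has 9−1 = 8 choices (anything except C).
The remaining 5 characters are filled from the other 8 symbols without repetition: 8 × 7 × 6 × 5 × 4 = 6720.
Total: 8 × 6720 = 53760.

53760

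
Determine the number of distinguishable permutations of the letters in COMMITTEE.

45360

Letter multiplicities in COMMITTEE: C×1, E×2, I×1, M×2, O×1, T×2.
The number of distinct arrangements is 9!/(2!·2!·2!) = 362880/8 = 45360.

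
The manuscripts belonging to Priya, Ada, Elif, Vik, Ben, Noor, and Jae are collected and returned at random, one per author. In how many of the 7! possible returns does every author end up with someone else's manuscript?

This is the derangement count D_7: permutations of 7 items with no fixed point.
By inclusion–exclusion this is Σ_{j=0}^{7} (−1)^j C(7,j)·(7−j)!.
Computing: 5040 − 5040 + 2520 − 840 + 210 − 42 + 7 − 1 = 1854.

1854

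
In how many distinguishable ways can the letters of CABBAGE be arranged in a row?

1260

CABBAGE has 7 letters with A appearing twice and B appearing twice.
Dividing 7! = 5040 by 2!·2! = 4 for the repeated letters gives 1260.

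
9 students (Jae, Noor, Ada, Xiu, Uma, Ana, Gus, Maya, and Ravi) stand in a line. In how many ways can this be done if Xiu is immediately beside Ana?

Glue Xiu and Ana into one block (2 internal orders), leaving 8 units to arrange in a row.
That gives 2 × 8! = 2 × 40320 = 80640.

80640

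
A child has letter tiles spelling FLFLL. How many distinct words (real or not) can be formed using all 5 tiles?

FLFLL has 5 letters with F appearing twice and L appearing 3 times.
So there are 5! / (3!·2!) = 10 distinguishable arrangements.

10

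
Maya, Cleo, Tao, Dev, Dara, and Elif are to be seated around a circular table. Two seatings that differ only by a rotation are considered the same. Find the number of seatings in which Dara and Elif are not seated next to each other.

72

All circular seatings of 6 people number (5)! = 120.
Those with Dara next to Elif: fuse the pair into one unit and seat 5 units around a circle — 2·(4)! = 48.
Subtracting, 120 − 48 = 72.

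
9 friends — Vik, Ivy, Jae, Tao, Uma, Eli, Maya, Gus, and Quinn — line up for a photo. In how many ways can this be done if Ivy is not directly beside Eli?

Of the 9! = 362880 arrangements, those with Ivy and Eli adjacent number 2 × 8! = 80640 (treat the pair as a block with 2 internal orders).
So 362880 − 80640 = 282240 arrangements keep them apart.

282240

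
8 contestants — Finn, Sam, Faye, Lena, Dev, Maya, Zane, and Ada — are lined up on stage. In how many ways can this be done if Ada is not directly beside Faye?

30240

There are 8! = 40320 arrangements in all. If Ada and Faye are adjacent, merging them into one block gives 2·(7)! = 10080 arrangements.
Complementary counting: 40320 − 10080 = 30240.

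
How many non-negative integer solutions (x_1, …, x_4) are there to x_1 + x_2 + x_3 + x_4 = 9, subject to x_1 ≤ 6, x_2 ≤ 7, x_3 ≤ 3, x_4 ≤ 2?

Without the upper bounds there are C(12,3) = 220 ways to split 9 among 4 variables.
Subtract solutions that violate a single cap (substitute x_i' = x_i − (cap_i+1)): x_1 ≥ 7 gives C(5,3) = 10; x_2 ≥ 8 gives C(4,3) = 4; x_3 ≥ 4 gives C(8,3) = 56; x_4 ≥ 3 gives C(9,3) = 84. Together 154.
Add back pairs where two caps are both exceeded: 0 + 0 + 0 + 0 + 0 + 10 = 10.
By inclusion–exclusion the count is 220 − 154 + 10 = 76.

76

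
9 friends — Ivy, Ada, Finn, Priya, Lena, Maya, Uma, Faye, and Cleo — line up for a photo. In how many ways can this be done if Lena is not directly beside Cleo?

Of the 9! = 362880 arrangements, those with Lena and Cleo adjacent number 2 × 8! = 80640 (treat the pair as a block with 2 internal orders).
So 362880 − 80640 = 282240 arrangements keep them apart.

282240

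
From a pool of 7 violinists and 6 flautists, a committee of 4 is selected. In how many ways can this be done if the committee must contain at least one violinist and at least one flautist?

665

With no constraint there are C(13,4) = 715 possible selections.
Selections missing a whole group: no violinists → C(6,4) = 15; no flautists → C(7,4) = 35.
Both groups omitted at once is impossible, so 715 − 50 = 665.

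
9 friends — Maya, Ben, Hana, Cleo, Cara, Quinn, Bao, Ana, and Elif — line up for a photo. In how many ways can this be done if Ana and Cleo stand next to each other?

80640

Glue Ana and Cleo into one block (2 internal orders), leaving 8 units to arrange in a row.
So the count is 2·(8)! = 80640.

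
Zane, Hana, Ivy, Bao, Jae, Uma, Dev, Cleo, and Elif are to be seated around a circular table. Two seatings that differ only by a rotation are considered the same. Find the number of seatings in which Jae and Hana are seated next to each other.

Treat {Jae, Hana} as one unit (2 internal orders) and seat the resulting 8 units around the table: (7)! circular arrangements.
So 2 × (7)! = 2 × 5040 = 10080.

10080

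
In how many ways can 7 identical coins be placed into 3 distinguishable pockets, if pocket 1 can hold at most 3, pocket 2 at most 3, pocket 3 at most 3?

6

By stars and bars, unrestricted non-negative solutions to x_1+…+x_3 = 7 number C(7+2,2) = 36.
Subtract solutions that violate a single cap (substitute x_i' = x_i − (cap_i+1)): x_1 ≥ 4 gives C(5,2) = 10; x_2 ≥ 4 gives C(5,2) = 10; x_3 ≥ 4 gives C(5,2) = 10. Together 30.
No two caps can be exceeded simultaneously, so the pair terms are all 0.
By inclusion–exclusion the count is 36 − 30 + 0 = 6.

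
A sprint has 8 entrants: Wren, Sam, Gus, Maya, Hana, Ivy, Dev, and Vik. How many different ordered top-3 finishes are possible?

336

This is an ordered selection of 3 from 8: P(8,3).
That gives 8 × 7 × 6 = 336.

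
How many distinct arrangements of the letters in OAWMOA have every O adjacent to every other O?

60

Treat the 2 copies of O as a single block. The multiset to arrange is then {OO, A, A, M, W}, 5 items in all.
That gives (5)!/(2!) = 60 arrangements.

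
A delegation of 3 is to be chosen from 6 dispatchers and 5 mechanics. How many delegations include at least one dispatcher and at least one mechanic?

135

With no constraint there are C(11,3) = 165 possible selections.
Selections missing a whole group: no dispatchers → C(5,3) = 10; no mechanics → C(6,3) = 20.
Both groups omitted at once is impossible, so 165 − 30 = 135.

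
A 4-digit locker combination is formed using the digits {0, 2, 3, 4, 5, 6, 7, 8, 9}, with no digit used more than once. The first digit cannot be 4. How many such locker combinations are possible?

2688

The first digit has 9−1 = 8 choices (anything except 4).
The remaining 3 digits are filled from the other 8 symbols without repetition: 8 × 7 × 6 = 336.
Total: 8 × 336 = 2688.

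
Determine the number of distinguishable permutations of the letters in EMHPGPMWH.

45360

EMHPGPMWH has 9 letters with H appearing twice, M appearing twice, and P appearing twice.
So there are 9! / (2!·2!·2!) = 45360 distinguishable arrangements.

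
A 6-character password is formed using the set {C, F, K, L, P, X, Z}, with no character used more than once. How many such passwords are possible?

5040

This is a permutation of 6 out of 7: P(7,6) = 7!/1!.
7 × 6 × 5 × 4 × 3 × 2 = 5040.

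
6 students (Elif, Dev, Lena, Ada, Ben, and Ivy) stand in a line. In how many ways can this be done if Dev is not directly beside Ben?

There are 6! = 720 arrangements in all. If Dev and Ben are adjacent, merging them into one block gives 2·(5)! = 240 arrangements.
Complementary counting: 720 − 240 = 480.

480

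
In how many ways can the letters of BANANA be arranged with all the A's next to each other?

12

Treat the 3 copies of A as a single block. The multiset to arrange is then {AAA, B, N, N}, 4 items in all.
That gives (4)!/(2!) = 12 arrangements.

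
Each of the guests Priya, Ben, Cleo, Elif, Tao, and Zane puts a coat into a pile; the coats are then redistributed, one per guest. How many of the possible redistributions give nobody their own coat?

Let Aᵢ be the assignments in which guest i gets their own coat. We want the size of the complement of A₁∪…∪A_6.
By inclusion–exclusion this is Σ_{j=0}^{6} (−1)^j C(6,j)·(6−j)!.
Computing: 720 − 720 + 360 − 120 + 30 − 6 + 1 = 265.

265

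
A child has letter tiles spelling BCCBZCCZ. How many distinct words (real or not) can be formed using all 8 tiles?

420

The 8 letters of BCCBZCCZ have repeats: B appearing twice, C appearing 4 times, and Z appearing twice.
So there are 8! / (4!·2!·2!) = 420 distinguishable arrangements.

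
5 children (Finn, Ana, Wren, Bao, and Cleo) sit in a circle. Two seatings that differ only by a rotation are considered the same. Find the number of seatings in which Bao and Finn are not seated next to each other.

12

Without the restriction there are (4)! = 24 seatings.
Those with Bao next to Finn: fuse the pair into one unit and seat 4 units around a circle — 2·(3)! = 12.
Subtracting, 24 − 12 = 12.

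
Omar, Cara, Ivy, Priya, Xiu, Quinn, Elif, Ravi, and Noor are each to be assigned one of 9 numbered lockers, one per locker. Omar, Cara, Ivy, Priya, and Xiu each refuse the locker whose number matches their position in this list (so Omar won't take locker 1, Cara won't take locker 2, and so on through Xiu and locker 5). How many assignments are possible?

205056

Let Aᵢ (for 1 ≤ i ≤ 5) be the placements that put person i in their forbidden locker. Any j of these fix j positions, leaving (9−j)! ways to fill the rest, and there are C(5,j) ways to pick which j.
By inclusion–exclusion, the number of valid placements is Σ_{j=0}^{5} (−1)^j C(5,j)·(9−j)!.
Computing: 362880 − 201600 + 50400 − 7200 + 600 − 24 = 205056.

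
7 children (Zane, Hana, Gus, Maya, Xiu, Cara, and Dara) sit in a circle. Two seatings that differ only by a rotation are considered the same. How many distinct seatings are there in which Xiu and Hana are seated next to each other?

240

Glue Xiu and Hana into a block (2 internal orders). Seating 6 units around a circle gives (5)! arrangements.
So 2 × (5)! = 2 × 120 = 240.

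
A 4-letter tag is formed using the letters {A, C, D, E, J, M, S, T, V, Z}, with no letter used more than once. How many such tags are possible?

With no repetition, fill the 4 letters in order: 10 choices, then 9, down to 7.
That product is 10 × 9 × 8 × 7 = 5040.

5040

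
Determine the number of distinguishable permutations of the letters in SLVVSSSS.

168

The 8 letters of SLVVSSSS have repeats: S appearing 5 times and V appearing twice.
The number of distinct arrangements is 8!/(5!·2!) = 40320/240 = 168.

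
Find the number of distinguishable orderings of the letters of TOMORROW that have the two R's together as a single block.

Treat the 2 copies of R as a single block. The multiset to arrange is then {RR, M, O, O, O, T, W}, 7 items in all.
That gives (7)!/(3!) = 840 arrangements.

840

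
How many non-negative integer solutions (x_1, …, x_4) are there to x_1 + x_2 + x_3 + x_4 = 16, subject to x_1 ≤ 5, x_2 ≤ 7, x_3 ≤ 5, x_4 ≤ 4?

By stars and bars, unrestricted non-negative solutions to x_1+…+x_4 = 16 number C(16+3,3) = 969.
Subtract solutions that violate a single cap (substitute x_i' = x_i − (cap_i+1)): x_1 ≥ 6 gives C(13,3) = 286; x_2 ≥ 8 gives C(11,3) = 165; x_3 ≥ 6 gives C(13,3) = 286; x_4 ≥ 5 gives C(14,3) = 364. Together 1101.
Add back pairs where two caps are both exceeded: 10 + 35 + 56 + 10 + 20 + 56 = 187.
By inclusion–exclusion the count is 969 − 1101 + 187 = 55.

55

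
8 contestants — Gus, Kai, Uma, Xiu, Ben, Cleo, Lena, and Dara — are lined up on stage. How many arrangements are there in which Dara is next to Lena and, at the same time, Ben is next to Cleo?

2880

Treat {Dara,Lena} as one block (2 orders) and {Ben,Cleo} as another (2 orders).
That leaves 6 units to arrange: 2 × 2 × 6! = 4 × 720 = 2880.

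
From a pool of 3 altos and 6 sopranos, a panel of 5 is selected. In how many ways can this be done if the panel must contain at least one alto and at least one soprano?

120

Unrestricted: C(9,5) = 126 ways to pick any 5 of the 9.
Selections missing a whole group: no altos → C(6,5) = 6; no sopranos → C(3,5) = 0.
Both groups omitted at once is impossible, so 126 − 6 = 120.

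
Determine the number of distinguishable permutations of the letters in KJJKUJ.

Letter multiplicities in KJJKUJ: J×3, K×2, U×1.
So there are 6! / (3!·2!) = 60 distinguishable arrangements.

60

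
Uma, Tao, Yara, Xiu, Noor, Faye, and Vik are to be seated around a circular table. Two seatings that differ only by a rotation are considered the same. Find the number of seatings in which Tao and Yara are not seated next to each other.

480

Without the restriction there are (6)! = 720 seatings.
Those with Tao next to Yara: fuse the pair into one unit and seat 6 units around a circle — 2·(5)! = 240.
Subtracting, 720 − 240 = 480.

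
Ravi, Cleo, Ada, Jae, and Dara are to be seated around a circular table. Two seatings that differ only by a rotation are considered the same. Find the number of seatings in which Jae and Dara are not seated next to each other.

12

All circular seatings of 5 people number (4)! = 24.
Seatings with Jae beside Dara: treat them as a block with 2 internal orders, giving 2 × (3)! = 12.
Subtracting, 24 − 12 = 12.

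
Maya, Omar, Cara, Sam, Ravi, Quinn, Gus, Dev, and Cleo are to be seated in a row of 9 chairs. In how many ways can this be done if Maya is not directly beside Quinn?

There are 9! = 362880 arrangements in all. If Maya and Quinn are adjacent, merging them into one block gives 2·(8)! = 80640 arrangements.
Complementary counting: 362880 − 80640 = 282240.

282240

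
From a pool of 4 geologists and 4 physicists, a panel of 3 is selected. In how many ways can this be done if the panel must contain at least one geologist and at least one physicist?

48

Total 3-person selections from all 8: C(8,3) = 56.
Subtract selections that omit an entire group: no geologists → C(4,3) = 4; no physicists → C(4,3) = 4.
Both groups omitted at once is impossible, so 56 − 8 = 48.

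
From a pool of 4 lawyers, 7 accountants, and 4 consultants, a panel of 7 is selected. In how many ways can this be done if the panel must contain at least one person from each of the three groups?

5768

Unrestricted: C(15,7) = 6435 ways to pick any 7 of the 15.
Selections missing a whole group: no lawyers → C(11,7) = 330; no accountants → C(8,7) = 8; no consultants → C(11,7) = 330.
Add back selections omitting two groups (i.e. drawn from a single group): C(4,7) + C(7,7) + C(4,7) = 1.
By inclusion–exclusion: 6435 − 668 + 1 = 5768.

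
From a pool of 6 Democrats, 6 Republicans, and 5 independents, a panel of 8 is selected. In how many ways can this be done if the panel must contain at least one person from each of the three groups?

Total 8-person selections from all 17: C(17,8) = 24310.
Subtract selections that omit an entire group: no Democrats → C(11,8) = 165; no Republicans → C(11,8) = 165; no independents → C(12,8) = 495.
Add back selections omitting two groups (i.e. drawn from a single group): C(6,8) + C(6,8) + C(5,8) = 0.
By inclusion–exclusion: 24310 − 825 + 0 = 23485.

23485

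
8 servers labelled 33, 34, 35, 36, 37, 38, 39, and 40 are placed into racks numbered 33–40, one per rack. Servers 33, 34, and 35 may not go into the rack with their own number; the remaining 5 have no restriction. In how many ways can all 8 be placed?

27240

Let Aᵢ (for i ∈ {33, 34, 35}) be the placements that put server i in its forbidden rack. Any j of these fix j positions, leaving (8−j)! ways to fill the rest, and there are C(3,j) ways to pick which j.
By inclusion–exclusion, the number of valid placements is Σ_{j=0}^{3} (−1)^j C(3,j)·(8−j)!.
Computing: 40320 − 15120 + 2160 − 120 = 27240.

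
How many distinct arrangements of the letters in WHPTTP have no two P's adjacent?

There are 6!/(2!·2!) = 180 arrangements of WHPTTP in total.
Arrangements with the P's together: treat PP as one letter, giving (5)!/(2!) = 60.
Subtracting, 180 − 60 = 120 arrangements keep the P's apart.

120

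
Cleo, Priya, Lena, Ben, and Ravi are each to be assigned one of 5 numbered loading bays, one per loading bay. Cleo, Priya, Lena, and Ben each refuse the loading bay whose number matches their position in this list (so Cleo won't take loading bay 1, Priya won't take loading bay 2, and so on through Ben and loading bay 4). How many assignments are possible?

53

Let Aᵢ (for 1 ≤ i ≤ 4) be the placements that put person i in their forbidden loading bay. Any j of these fix j positions, leaving (5−j)! ways to fill the rest, and there are C(4,j) ways to pick which j.
By inclusion–exclusion, the number of valid placements is Σ_{j=0}^{4} (−1)^j C(4,j)·(5−j)!.
Computing: 120 − 96 + 36 − 8 + 1 = 53.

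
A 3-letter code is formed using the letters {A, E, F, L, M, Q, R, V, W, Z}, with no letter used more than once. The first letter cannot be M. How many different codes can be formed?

648

The first letter has 10−1 = 9 choices (anything except M).
The remaining 2 letters are filled from the other 9 symbols without repetition: 9 × 8 = 72.
Total: 9 × 72 = 648.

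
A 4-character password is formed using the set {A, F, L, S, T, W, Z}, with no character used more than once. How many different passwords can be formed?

840

With no repetition, fill the 4 characters in order: 7 choices, then 6, down to 4.
7 × 6 × 5 × 4 = 840.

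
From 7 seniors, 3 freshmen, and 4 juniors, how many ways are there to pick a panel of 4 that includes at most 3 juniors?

Split by how many juniors are chosen (0 through 3).
Sum: C(4,0)·C(10,4) + C(4,1)·C(10,3) + C(4,2)·C(10,2) + C(4,3)·C(10,1) = 210 + 480 + 270 + 40 = 1000.

1000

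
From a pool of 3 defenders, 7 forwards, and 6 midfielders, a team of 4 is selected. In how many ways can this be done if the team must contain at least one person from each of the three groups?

819

Unrestricted: C(16,4) = 1820 ways to pick any 4 of the 16.
Selections missing a whole group: no defenders → C(13,4) = 715; no forwards → C(9,4) = 126; no midfielders → C(10,4) = 210.
Add back selections omitting two groups (i.e. drawn from a single group): C(3,4) + C(7,4) + C(6,4) = 50.
By inclusion–exclusion: 1820 − 1051 + 50 = 819.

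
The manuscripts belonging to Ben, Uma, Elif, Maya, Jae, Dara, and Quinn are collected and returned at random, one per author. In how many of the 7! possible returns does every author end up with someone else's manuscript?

1854

Count assignments avoiding every fixed point. For any j of the 7 authors fixed to their own manuscript, the other 7−j can be arranged in (7−j)! ways.
By inclusion–exclusion this is Σ_{j=0}^{7} (−1)^j C(7,j)·(7−j)!.
Computing: 5040 − 5040 + 2520 − 840 + 210 − 42 + 7 − 1 = 1854.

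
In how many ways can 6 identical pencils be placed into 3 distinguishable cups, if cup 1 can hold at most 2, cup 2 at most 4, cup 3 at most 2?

Ignoring the caps, the number of non-negative solutions to x_1+…+x_3 = 6 is C(8,2) = 28.
Subtract solutions that violate a single cap (substitute x_i' = x_i − (cap_i+1)): x_1 ≥ 3 gives C(5,2) = 10; x_2 ≥ 5 gives C(3,2) = 3; x_3 ≥ 3 gives C(5,2) = 10. Together 23.
Add back pairs where two caps are both exceeded: 0 + 1 + 0 = 1.
By inclusion–exclusion the count is 28 − 23 + 1 = 6.

6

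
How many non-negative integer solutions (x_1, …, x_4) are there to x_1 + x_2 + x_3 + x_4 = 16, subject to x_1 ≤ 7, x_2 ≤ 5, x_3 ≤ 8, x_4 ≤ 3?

96

By stars and bars, unrestricted non-negative solutions to x_1+…+x_4 = 16 number C(16+3,3) = 969.
Subtract solutions that violate a single cap (substitute x_i' = x_i − (cap_i+1)): x_1 ≥ 8 gives C(11,3) = 165; x_2 ≥ 6 gives C(13,3) = 286; x_3 ≥ 9 gives C(10,3) = 120; x_4 ≥ 4 gives C(15,3) = 455. Together 1026.
Add back pairs where two caps are both exceeded: 10 + 0 + 35 + 4 + 84 + 20 = 153.
By inclusion–exclusion the count is 969 − 1026 + 153 = 96.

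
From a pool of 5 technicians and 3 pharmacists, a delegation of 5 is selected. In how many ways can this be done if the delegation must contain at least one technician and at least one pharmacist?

55

Total 5-person selections from all 8: C(8,5) = 56.
Selections missing a whole group: no technicians → C(3,5) = 0; no pharmacists → C(5,5) = 1.
Both groups omitted at once is impossible, so 56 − 1 = 55.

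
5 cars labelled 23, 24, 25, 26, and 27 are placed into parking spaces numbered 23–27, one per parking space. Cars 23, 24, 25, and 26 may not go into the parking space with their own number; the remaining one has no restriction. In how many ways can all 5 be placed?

Let Aᵢ (for 23 ≤ i ≤ 26) be the placements that put car i in its forbidden parking space. Any j of these fix j positions, leaving (5−j)! ways to fill the rest, and there are C(4,j) ways to pick which j.
By inclusion–exclusion, the number of valid placements is Σ_{j=0}^{4} (−1)^j C(4,j)·(5−j)!.
Computing: 120 − 96 + 36 − 8 + 1 = 53.

53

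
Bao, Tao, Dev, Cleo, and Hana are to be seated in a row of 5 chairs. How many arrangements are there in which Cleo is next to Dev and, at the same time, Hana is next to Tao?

Treat {Cleo,Dev} as one block (2 orders) and {Hana,Tao} as another (2 orders).
That leaves 3 units to arrange: 2 × 2 × 3! = 4 × 6 = 24.

24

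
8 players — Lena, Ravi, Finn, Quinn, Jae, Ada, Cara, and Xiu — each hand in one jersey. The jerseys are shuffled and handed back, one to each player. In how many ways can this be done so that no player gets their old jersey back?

Let Aᵢ be the assignments in which player i gets their old jersey. We want the size of the complement of A₁∪…∪A_8.
By inclusion–exclusion this is Σ_{j=0}^{8} (−1)^j C(8,j)·(8−j)!.
Computing: 40320 − 40320 + 20160 − 6720 + 1680 − 336 + 56 − 8 + 1 = 14833.

14833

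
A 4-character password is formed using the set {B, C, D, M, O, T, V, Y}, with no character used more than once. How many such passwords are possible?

1680

With no repetition, fill the 4 characters in order: 8 choices, then 7, down to 5.
That product is 8 × 7 × 6 × 5 = 1680.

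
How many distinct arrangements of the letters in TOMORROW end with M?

420

Fix M in the last position and arrange the remaining 7 letters.
Those 7 letters have O appearing 3 times and R appearing twice, giving (7)!/(3!·2!) = 420.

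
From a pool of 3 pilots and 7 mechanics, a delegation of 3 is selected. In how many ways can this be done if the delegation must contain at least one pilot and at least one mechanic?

84

With no constraint there are C(10,3) = 120 possible selections.
Subtract selections that omit an entire group: no pilots → C(7,3) = 35; no mechanics → C(3,3) = 1.
Both groups omitted at once is impossible, so 120 − 36 = 84.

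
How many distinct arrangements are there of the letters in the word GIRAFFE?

2520

Letter multiplicities in GIRAFFE: A×1, E×1, F×2, G×1, I×1, R×1.
The number of distinct arrangements is 7!/(2!) = 5040/2 = 2520.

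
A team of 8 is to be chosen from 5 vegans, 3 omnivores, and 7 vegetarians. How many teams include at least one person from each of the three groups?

Total 8-person selections from all 15: C(15,8) = 6435.
Subtract selections that omit an entire group: no vegans → C(10,8) = 45; no omnivores → C(12,8) = 495; no vegetarians → C(8,8) = 1.
Add back selections omitting two groups (i.e. drawn from a single group): C(5,8) + C(3,8) + C(7,8) = 0.
By inclusion–exclusion: 6435 − 541 + 0 = 5894.

5894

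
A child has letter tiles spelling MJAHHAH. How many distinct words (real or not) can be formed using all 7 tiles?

420

MJAHHAH has 7 letters with A appearing twice and H appearing 3 times.
The number of distinct arrangements is 7!/(3!·2!) = 5040/12 = 420.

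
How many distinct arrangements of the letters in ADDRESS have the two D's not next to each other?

Total arrangements of ADDRESS: 7!/(2!·2!) = 1260.
If the two D's are adjacent, glue them into one block, leaving 6 items to arrange: (6)!/(2!) = 360 ways.
Hence 1260 − 360 = 900.

900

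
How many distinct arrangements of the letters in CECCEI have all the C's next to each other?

12

Treat the 3 copies of C as a single block. The multiset to arrange is then {CCC, E, E, I}, 4 items in all.
That gives (4)!/(2!) = 12 arrangements.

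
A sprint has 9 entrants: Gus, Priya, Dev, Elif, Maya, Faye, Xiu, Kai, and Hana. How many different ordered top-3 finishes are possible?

There are 9 choices for 1st place, 8 for 2nd, and 7 for 3rd.
That gives 9 × 8 × 7 = 504.

504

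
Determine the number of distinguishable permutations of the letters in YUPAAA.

120

Letter multiplicities in YUPAAA: A×3, P×1, U×1, Y×1.
Dividing 6! = 720 by 3! = 6 for the repeated letters gives 120.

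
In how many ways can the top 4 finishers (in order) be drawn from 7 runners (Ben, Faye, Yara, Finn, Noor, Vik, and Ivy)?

This is an ordered selection of 4 from 7: P(7,4).
That gives 7 × 6 × 5 × 4 = 840.

840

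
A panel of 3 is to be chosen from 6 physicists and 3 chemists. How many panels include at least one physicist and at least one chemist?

Unrestricted: C(9,3) = 84 ways to pick any 3 of the 9.
Subtract selections that omit an entire group: no physicists → C(3,3) = 1; no chemists → C(6,3) = 20.
Both groups omitted at once is impossible, so 84 − 21 = 63.

63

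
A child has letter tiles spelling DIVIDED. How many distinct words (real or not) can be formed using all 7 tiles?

The 7 letters of DIVIDED have repeats: D appearing 3 times and I appearing twice.
The number of distinct arrangements is 7!/(3!·2!) = 5040/12 = 420.

420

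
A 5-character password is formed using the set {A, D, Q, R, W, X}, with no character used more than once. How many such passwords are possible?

With no repetition, fill the 5 characters in order: 6 choices, then 5, down to 2.
6 × 5 × 4 × 3 × 2 = 720.

720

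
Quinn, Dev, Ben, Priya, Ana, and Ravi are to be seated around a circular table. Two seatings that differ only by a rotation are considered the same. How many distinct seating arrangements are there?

120

Around a circle, 6 distinct people have 6!/6 = (5)! = 120 rotationally distinct seatings.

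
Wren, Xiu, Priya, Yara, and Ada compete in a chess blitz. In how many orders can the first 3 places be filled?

There are 5 choices for 1st place, 4 for 2nd, and 3 for 3rd.
That gives 5 × 4 × 3 = 60.

60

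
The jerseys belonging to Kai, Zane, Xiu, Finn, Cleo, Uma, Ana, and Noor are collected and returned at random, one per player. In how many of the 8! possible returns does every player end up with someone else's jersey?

This is the derangement count D_8: permutations of 8 items with no fixed point.
By inclusion–exclusion this is Σ_{j=0}^{8} (−1)^j C(8,j)·(8−j)!.
Computing: 40320 − 40320 + 20160 − 6720 + 1680 − 336 + 56 − 8 + 1 = 14833.

14833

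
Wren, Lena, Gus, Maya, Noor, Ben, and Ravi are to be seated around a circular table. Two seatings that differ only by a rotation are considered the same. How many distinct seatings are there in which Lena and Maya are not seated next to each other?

Without the restriction there are (6)! = 720 seatings.
Seatings with Lena beside Maya: treat them as a block with 2 internal orders, giving 2 × (5)! = 240.
Subtracting, 720 − 240 = 480.

480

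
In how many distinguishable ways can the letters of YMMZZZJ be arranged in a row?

420

YMMZZZJ has 7 letters with M appearing twice and Z appearing 3 times.
Dividing 7! = 5040 by 3!·2! = 12 for the repeated letters gives 420.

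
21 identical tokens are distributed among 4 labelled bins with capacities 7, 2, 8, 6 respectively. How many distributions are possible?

Without the upper bounds there are C(24,3) = 2024 ways to split 21 among 4 bins.
Subtract solutions that violate a single cap (substitute x_i' = x_i − (cap_i+1)): x_1 ≥ 8 gives C(16,3) = 560; x_2 ≥ 3 gives C(21,3) = 1330; x_3 ≥ 9 gives C(15,3) = 455; x_4 ≥ 7 gives C(17,3) = 680. Together 3025.
Add back pairs where two caps are both exceeded: 286 + 35 + 84 + 220 + 364 + 56 = 1045.
Subtract triples: 4 + 20 + 0 + 10 = 34.
By inclusion–exclusion the count is 2024 − 3025 + 1045 − 34 = 10.

10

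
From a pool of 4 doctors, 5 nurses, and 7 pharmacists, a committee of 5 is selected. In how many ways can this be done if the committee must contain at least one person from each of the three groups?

Unrestricted: C(16,5) = 4368 ways to pick any 5 of the 16.
Subtract selections that omit an entire group: no doctors → C(12,5) = 792; no nurses → C(11,5) = 462; no pharmacists → C(9,5) = 126.
Add back selections omitting two groups (i.e. drawn from a single group): C(4,5) + C(5,5) + C(7,5) = 22.
By inclusion–exclusion: 4368 − 1380 + 22 = 3010.

3010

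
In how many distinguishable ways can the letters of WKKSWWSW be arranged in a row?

Letter multiplicities in WKKSWWSW: K×2, S×2, W×4.
Dividing 8! = 40320 by 4!·2!·2! = 96 for the repeated letters gives 420.

420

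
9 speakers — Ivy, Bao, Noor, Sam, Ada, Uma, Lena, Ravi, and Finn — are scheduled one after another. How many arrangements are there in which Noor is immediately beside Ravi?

80640

Place the 7 others and the Noor-Ravi pair as 8 objects in a line; the pair has 2 internal arrangements.
That gives 2 × 8! = 2 × 40320 = 80640.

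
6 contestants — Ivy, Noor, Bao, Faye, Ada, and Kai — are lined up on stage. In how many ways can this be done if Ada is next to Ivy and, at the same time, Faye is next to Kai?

96

Treat {Ada,Ivy} as one block (2 orders) and {Faye,Kai} as another (2 orders).
That leaves 4 units to arrange: 2 × 2 × 4! = 4 × 24 = 96.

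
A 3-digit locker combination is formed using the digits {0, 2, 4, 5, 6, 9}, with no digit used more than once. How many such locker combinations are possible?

With no repetition, fill the 3 digits in order: 6 choices, then 5, down to 4.
6 × 5 × 4 = 120.

120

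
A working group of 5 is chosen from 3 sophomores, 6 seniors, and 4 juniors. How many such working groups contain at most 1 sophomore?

882

Split by how many sophomores are chosen (0 through 1).
Sum: C(3,0)·C(10,5) + C(3,1)·C(10,4) = 252 + 630 = 882.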